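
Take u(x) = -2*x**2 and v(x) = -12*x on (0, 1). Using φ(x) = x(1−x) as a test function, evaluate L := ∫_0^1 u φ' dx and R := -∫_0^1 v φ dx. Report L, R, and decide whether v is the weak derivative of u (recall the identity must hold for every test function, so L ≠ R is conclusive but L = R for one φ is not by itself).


LHS = 1/3, RHS = 1. No, v is not the weak derivative of u.

u(x) = -2*x**2, classical derivative u'(x) = -4*x.
φ(x) = x(1−x), so φ'(x) = 1 - 2*x.
Note φ(0) = φ(1) = 0, so the boundary term u·φ vanishes.
LHS = ∫_0^1 u(x) φ'(x) dx = ∫_0^1 (4*x^3 - 2*x^2) dx. Term by term:
  ∫_0^1 4*x^3 dx = 1;  ∫_0^1 -2*x^2 dx = -2/3.
Sum: 1 − 2/3 = 1/3.
So LHS = 1/3.
∫_0^1 v(x) φ(x) dx = ∫_0^1 (12*x^3 - 12*x^2) dx. Term by term:
  ∫_0^1 12*x^3 dx = 3;  ∫_0^1 -12*x^2 dx = -4.
Sum: 3 − 4 = -1.
So RHS = -∫_0^1 v(x) φ(x) dx = 1.
LHS − RHS = -2/3 ≠ 0, so the identity fails.
(For a valid weak derivative the identity must hold for EVERY test function, in particular this one. The failure shows v is NOT the weak derivative of u.)
Correct weak derivative would be u'(x) = -4*x.


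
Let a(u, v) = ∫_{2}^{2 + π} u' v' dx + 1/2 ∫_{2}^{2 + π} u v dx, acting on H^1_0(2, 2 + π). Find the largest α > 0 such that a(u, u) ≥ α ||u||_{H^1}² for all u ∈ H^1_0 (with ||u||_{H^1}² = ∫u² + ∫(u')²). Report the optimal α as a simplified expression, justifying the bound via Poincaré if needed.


α = 3/4

Coercivity of a(·,·) on H^1_0(2, 2 + π) means a(u, u) ≥ α ||u||_{H^1}² for every u ∈ H^1_0.
The interval has length L = π, and Poincaré/coercivity depend only on L. Here a(u, u) = ∫(u')² + (1/2)·∫u².
Here 0 < c = 1/2 < 1. The condition a(u,u) ≥ α||u||_{H^1}² reads (1−α)∫(u')² ≥ (α−c)∫u². Any admissible α is ≤ 1 (rapidly oscillating u have ∫u²/∫(u')² → 0), and α = 1 would force 0 ≥ (1−c)∫u², impossible since c < 1; so 1−α > 0. By the sharp Poincaré inequality on H^1_0 of an interval of length L, ∫(u')² ≥ (π/L)²∫u² with equality for the first sine mode sin(π(x−x₀)/L) (x₀ the left endpoint), so the inequality holds for all u iff (1−α)(π/L)² ≥ α − c, i.e. α ≤ ((π/L)² + c)/((π/L)² + 1) = (1 + c(L/π)²)/(1 + (L/π)²). With (π/L)² = 1 and c = 1/2, the largest admissible constant is α = ((π/L)² + c)/((π/L)² + 1).
Simplifying, α = 3/4.


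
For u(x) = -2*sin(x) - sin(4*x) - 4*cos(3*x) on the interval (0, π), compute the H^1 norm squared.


||u||_{H^1(0,π)}^2 = 640/7 + 185*π/2

u'(x) = 12*sin(3*x) - 2*cos(x) - 4*cos(4*x).
Expand u² and (u')² and integrate term by term on (0, π), using: for integers n ≥ 1, ∫_0^π sin²(nx) dx = ∫_0^π cos²(nx) dx = π/2; for n ≠ n', ∫_0^π sin(nx)sin(n'x) dx = ∫_0^π cos(nx)cos(n'x) dx = 0; and by product-to-sum, ∫_0^π sin(nx)cos(n'x) dx = ½∫_0^π [sin((n+n')x) + sin((n−n')x)] dx, which is 0 when n+n' is even and 2n/(n²−n'²) when n+n' is odd (it need not vanish on (0, π)).
  u² squared terms: (-1)²·∫sin(4x)² dx = 1·π/2 = π/2;  (-4)²·∫cos(3x)² dx = 16·π/2 = 8*π;  (-2)²·∫sin(x)² dx = 4·π/2 = 2*π.
  u² cross terms: 2·(-1)·(-4)·∫sin(4x)·cos(3x) dx = 8·(8/7) = 64/7;  2·(-1)·(-2)·∫sin(4x)·sin(x) dx = 4·(0) = 0;  2·(-4)·(-2)·∫cos(3x)·sin(x) dx = 16·(0) = 0.
  So ∫_0^π u² dx = π/2 + 8*π + 2*π + 64/7 + 0 + 0 = 64/7 + 21*π/2.
  (u')² squared terms: (-4)²·∫cos(4x)² dx = 16·π/2 = 8*π;  (-2)²·∫cos(x)² dx = 4·π/2 = 2*π;  (12)²·∫sin(3x)² dx = 144·π/2 = 72*π.
  (u')² cross terms: 2·(-4)·(-2)·∫cos(4x)·cos(x) dx = 16·(0) = 0;  2·(-4)·(12)·∫cos(4x)·sin(3x) dx = -96·(-6/7) = 576/7;  2·(-2)·(12)·∫cos(x)·sin(3x) dx = -48·(0) = 0.
  So ∫_0^π (u')² dx = 8*π + 2*π + 72*π + 0 + 576/7 + 0 = 576/7 + 82*π.
||u||_{H^1}^2 = (64/7 + 21*π/2) + (576/7 + 82*π) = 640/7 + 185*π/2.


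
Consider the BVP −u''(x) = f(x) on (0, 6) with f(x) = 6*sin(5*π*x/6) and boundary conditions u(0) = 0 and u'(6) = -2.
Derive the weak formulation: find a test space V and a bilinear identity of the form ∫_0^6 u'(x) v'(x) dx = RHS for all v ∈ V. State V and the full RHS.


V = {v ∈ H^1(0, 6) : v(0) = 0} (test functions vanish at x = 0 where u is specified); weak form: ∫_0^6 u'v' dx = ∫_0^6 (6*sin(5*π*x/6)) v dx − 2·v(6) for all v ∈ V.

Multiply both sides by a test function v and integrate from 0 to 6:
  ∫_0^6 −u''(x) v(x) dx = ∫_0^6 f(x) v(x) dx.
Integrate the LHS by parts once:
  ∫_0^6 −u'' v dx = −[u'(x) v(x)]_0^6 + ∫_0^6 u'(x) v'(x) dx.
Thus ∫_0^6 u'(x) v'(x) dx = ∫_0^6 f(x) v(x) dx + [u'(x) v(x)]_0^6.
Choose V so that boundary terms are either known or forced to vanish.
Mixed BC: u(0) = 0 (Dirichlet) and u'(6) = -2 (Neumann). Define V = {v ∈ H^1(0, 6) : v(0) = 0}. Then [u' v]_0^6 = u'(6)·v(6) − u'(0)·0 = − 2·v(6).
Weak formulation: find u (satisfying any essential BC) such that ∫_0^6 u'(x) v'(x) dx = ∫_0^6 f v dx − 2·v(6) for all v ∈ V (Dirichlet at 0 absorbed into V; Neumann datum at x = 6 contributes the boundary term).
Substituting f(x) = 6*sin(5*π*x/6), the right-hand side is ∫_0^6 (6*sin(5*π*x/6)) v dx − 2·v(6).


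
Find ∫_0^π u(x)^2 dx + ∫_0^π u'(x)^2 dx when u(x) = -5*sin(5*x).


||u||_{H^1(0,π)}^2 = 325*π

u'(x) = -25*cos(5*x).
Expand u² and (u')² and integrate term by term on (0, π), using: for integers n ≥ 1, ∫_0^π sin²(nx) dx = ∫_0^π cos²(nx) dx = π/2; for n ≠ n', ∫_0^π sin(nx)sin(n'x) dx = ∫_0^π cos(nx)cos(n'x) dx = 0; and by product-to-sum, ∫_0^π sin(nx)cos(n'x) dx = ½∫_0^π [sin((n+n')x) + sin((n−n')x)] dx, which is 0 when n+n' is even and 2n/(n²−n'²) when n+n' is odd (it need not vanish on (0, π)).
  u² squared terms: (-5)²·∫sin(5x)² dx = 25·π/2 = 25*π/2.
  So ∫_0^π u² dx = 25*π/2.
  (u')² squared terms: (-25)²·∫cos(5x)² dx = 625·π/2 = 625*π/2.
  So ∫_0^π (u')² dx = 625*π/2.
||u||_{H^1}^2 = (25*π/2) + (625*π/2) = 325*π.


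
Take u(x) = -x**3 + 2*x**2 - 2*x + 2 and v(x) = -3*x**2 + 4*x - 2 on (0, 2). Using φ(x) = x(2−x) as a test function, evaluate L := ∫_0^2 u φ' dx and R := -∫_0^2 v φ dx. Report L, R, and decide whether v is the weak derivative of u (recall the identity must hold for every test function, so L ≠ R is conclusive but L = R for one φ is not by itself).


LHS = 32/15, RHS = 32/15. Yes, v = u' weakly.

u(x) = -x**3 + 2*x**2 - 2*x + 2, classical derivative u'(x) = -3*x**2 + 4*x - 2.
φ(x) = x(2−x), so φ'(x) = 2 - 2*x.
Note φ(0) = φ(2) = 0, so the boundary term u·φ vanishes.
LHS = ∫_0^2 u(x) φ'(x) dx = ∫_0^2 (2*x^4 - 6*x^3 + 8*x^2 - 8*x + 4) dx. Term by term:
  ∫_0^2 2*x^4 dx = 64/5;  ∫_0^2 -6*x^3 dx = -24;  ∫_0^2 8*x^2 dx = 64/3;
  ∫_0^2 -8*x dx = -16;  ∫_0^2 4 dx = 8.
Sum: 64/5 − 24 + 64/3 − 16 + 8 = 32/15.
So LHS = 32/15.
∫_0^2 v(x) φ(x) dx = ∫_0^2 (3*x^4 - 10*x^3 + 10*x^2 - 4*x) dx. Term by term:
  ∫_0^2 3*x^4 dx = 96/5;  ∫_0^2 -10*x^3 dx = -40;  ∫_0^2 10*x^2 dx = 80/3;
  ∫_0^2 -4*x dx = -8.
Sum: 96/5 − 40 + 80/3 − 8 = -32/15.
So RHS = -∫_0^2 v(x) φ(x) dx = 32/15.
LHS = RHS, so the identity holds for this test φ.
Moreover u is smooth here and v(x) = u'(x) = -3*x**2 + 4*x - 2 pointwise, so the identity holds for every test function. Hence v is the weak derivative of u.


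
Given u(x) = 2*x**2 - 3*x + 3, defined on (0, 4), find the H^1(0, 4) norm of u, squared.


||u||_{H^1}^2 = 8648/15

The H^1 norm (squared) on an interval (0, L) is
  ||u||_{H^1}^2 = ∫_0^L u(x)^2 dx + ∫_0^L u'(x)^2 dx.
Compute u'(x) = 4*x - 3.
Then u(x)^2 = 4*x**4 - 12*x**3 + 21*x**2 - 18*x + 9 and u'(x)^2 = 16*x**2 - 24*x + 9.
Integrate each monomial from 0 to 4 using ∫_0^4 c·x^n dx = c·4^(n+1)/(n+1):
  ∫_0^4 u(x)^2 dx = ∫_0^4 (4*x^4 - 12*x^3 + 21*x^2 - 18*x + 9) dx. Term by term:
    ∫_0^4 4*x^4 dx = 4096/5;  ∫_0^4 -12*x^3 dx = -768;  ∫_0^4 21*x^2 dx = 448;
    ∫_0^4 -18*x dx = -144;  ∫_0^4 9 dx = 36.
  Sum: 4096/5 − 768 + 448 − 144 + 36 = 1956/5.
  ∫_0^4 u'(x)^2 dx = ∫_0^4 (16*x^2 - 24*x + 9) dx. Term by term:
    ∫_0^4 16*x^2 dx = 1024/3;  ∫_0^4 -24*x dx = -192;  ∫_0^4 9 dx = 36.
  Sum: 1024/3 − 192 + 36 = 556/3.
Adding: ||u||_{H^1}^2 = 1956/5 + 556/3 = 8648/15.


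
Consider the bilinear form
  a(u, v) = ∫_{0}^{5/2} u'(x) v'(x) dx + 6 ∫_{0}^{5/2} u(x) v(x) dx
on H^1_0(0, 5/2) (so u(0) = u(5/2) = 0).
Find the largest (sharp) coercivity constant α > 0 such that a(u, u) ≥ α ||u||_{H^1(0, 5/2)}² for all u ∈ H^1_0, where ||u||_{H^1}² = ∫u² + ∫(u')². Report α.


α = 1

Coercivity of a(·,·) on H^1_0(0, 5/2) means a(u, u) ≥ α ||u||_{H^1}² for every u ∈ H^1_0.
The interval has length L = 5/2, and Poincaré/coercivity depend only on L. Here a(u, u) = ∫(u')² + (6)·∫u².
Here c = 6 ≥ 1, so a(u,u) = ∫(u')² + c∫u² ≥ ∫(u')² + ∫u² = ||u||_{H^1}², i.e. α = 1 works. No larger α is possible: a(u,u) ≥ α||u||_{H^1}² means (1−α)∫(u')² ≥ (α−c)∫u², and for the modes u_n = sin(nπ(x−x₀)/L) (x₀ the left endpoint) one has ∫u_n²/∫(u_n')² = (L/(nπ))² → 0, so a(u_n,u_n)/||u_n||_{H^1}² → 1. Hence the optimal constant is α = 1.
Therefore α = 1.


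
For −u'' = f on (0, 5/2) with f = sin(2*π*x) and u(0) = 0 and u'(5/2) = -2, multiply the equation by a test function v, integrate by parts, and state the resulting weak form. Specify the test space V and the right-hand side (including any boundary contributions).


V = {v ∈ H^1(0, 5/2) : v(0) = 0} (test functions vanish at x = 0 where u is specified); weak form: ∫_0^5/2 u'v' dx = ∫_0^5/2 (sin(2*π*x)) v dx − 2·v(5/2) for all v ∈ V.

Multiply both sides by a test function v and integrate from 0 to 5/2:
  ∫_0^5/2 −u''(x) v(x) dx = ∫_0^5/2 f(x) v(x) dx.
Integrate the LHS by parts once:
  ∫_0^5/2 −u'' v dx = −[u'(x) v(x)]_0^5/2 + ∫_0^5/2 u'(x) v'(x) dx.
Thus ∫_0^5/2 u'(x) v'(x) dx = ∫_0^5/2 f(x) v(x) dx + [u'(x) v(x)]_0^5/2.
Choose V so that boundary terms are either known or forced to vanish.
Mixed BC: u(0) = 0 (Dirichlet) and u'(5/2) = -2 (Neumann). Define V = {v ∈ H^1(0, 5/2) : v(0) = 0}. Then [u' v]_0^5/2 = u'(5/2)·v(5/2) − u'(0)·0 = − 2·v(5/2).
Weak formulation: find u (satisfying any essential BC) such that ∫_0^5/2 u'(x) v'(x) dx = ∫_0^5/2 f v dx − 2·v(5/2) for all v ∈ V (Dirichlet at 0 absorbed into V; Neumann datum at x = 5/2 contributes the boundary term).
Substituting f(x) = sin(2*π*x), the right-hand side is ∫_0^5/2 (sin(2*π*x)) v dx − 2·v(5/2).


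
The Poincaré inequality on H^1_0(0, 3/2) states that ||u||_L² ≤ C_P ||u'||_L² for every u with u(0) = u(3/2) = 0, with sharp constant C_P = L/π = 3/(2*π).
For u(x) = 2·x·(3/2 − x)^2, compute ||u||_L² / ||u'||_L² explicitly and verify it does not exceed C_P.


||u||_L² / ||u'||_L² = 3*sqrt(14)/28 < C_P = 3/(2*π).

u(x) = 2·x·(3/2 − x)^2, so u'(x) = 3*(x - 3/2)*(2*x - 1).
u(x) = 2·x·(3/2 − x)^2 vanishes at x = 0 and x = 3/2, so u ∈ H^1_0(0, 3/2). Differentiate via the product rule and integrate the resulting polynomials term by term.
  ∫_0^3/2 u² dx = ∫_0^3/2 (4*x^6 - 24*x^5 + 54*x^4 - 54*x^3 + 81*x^2/4) dx. Term by term:
    ∫_0^3/2 4*x^6 dx = 2187/224;  ∫_0^3/2 -24*x^5 dx = -729/16;  ∫_0^3/2 54*x^4 dx = 6561/80;
    ∫_0^3/2 -54*x^3 dx = -2187/32;  ∫_0^3/2 81*x^2/4 dx = 729/32.
  Sum: 2187/224 − 729/16 + 6561/80 − 2187/32 + 729/32 = 729/1120.
  ∫_0^3/2 (u')² dx = ∫_0^3/2 (36*x^4 - 144*x^3 + 198*x^2 - 108*x + 81/4) dx. Term by term:
    ∫_0^3/2 36*x^4 dx = 2187/40;  ∫_0^3/2 -144*x^3 dx = -729/4;  ∫_0^3/2 198*x^2 dx = 891/4;
    ∫_0^3/2 -108*x dx = -243/2;  ∫_0^3/2 81/4 dx = 243/8.
  Sum: 2187/40 − 729/4 + 891/4 − 243/2 + 243/8 = 81/20.
∫_0^3/2 u² dx = 729/1120, so ||u||_L² = 27*sqrt(70)/280.
∫_0^3/2 (u')² dx = 81/20, so ||u'||_L² = 9*sqrt(5)/10.
Ratio ||u||_L² / ||u'||_L² = 3*sqrt(14)/28.
Sharp Poincaré constant on H^1_0(0, 3/2) is C_P = L/π = 3/(2*π), achieved by sin(2*π/3·x).
A polynomial bump cannot attain the sharp Poincaré constant (only the first sine eigenfunction does), so the ratio is strictly less than C_P, consistent with ||u||_L² ≤ C_P ||u'||_L².


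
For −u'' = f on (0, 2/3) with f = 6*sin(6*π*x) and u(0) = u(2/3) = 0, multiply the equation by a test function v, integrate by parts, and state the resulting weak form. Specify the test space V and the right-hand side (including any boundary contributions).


V = H^1_0(0, 2/3) (so v(0) = v(2/3) = 0); weak form: ∫_0^2/3 u'v' dx = ∫_0^2/3 (6*sin(6*π*x)) v dx for all v ∈ V.

Multiply both sides by a test function v and integrate from 0 to 2/3:
  ∫_0^2/3 −u''(x) v(x) dx = ∫_0^2/3 f(x) v(x) dx.
Integrate the LHS by parts once:
  ∫_0^2/3 −u'' v dx = −[u'(x) v(x)]_0^2/3 + ∫_0^2/3 u'(x) v'(x) dx.
Thus ∫_0^2/3 u'(x) v'(x) dx = ∫_0^2/3 f(x) v(x) dx + [u'(x) v(x)]_0^2/3.
Choose V so that boundary terms are either known or forced to vanish.
u is Dirichlet: u(0) = u(2/3) = 0. Let V = H^1_0(0, 2/3); then v(0) = v(2/3) = 0, and [u' v]_0^2/3 = 0.
Weak formulation: find u (satisfying any essential BC) such that ∫_0^2/3 u'(x) v'(x) dx = ∫_0^2/3 f v dx for all v ∈ V.
Substituting f(x) = 6*sin(6*π*x), the right-hand side is ∫_0^2/3 (6*sin(6*π*x)) v dx.


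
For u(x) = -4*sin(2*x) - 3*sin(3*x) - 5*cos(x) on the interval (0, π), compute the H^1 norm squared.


||u||_{H^1(0,π)}^2 = 320/3 + 110*π

u'(x) = 5*sin(x) - 8*cos(2*x) - 9*cos(3*x).
Expand u² and (u')² and integrate term by term on (0, π), using: for integers n ≥ 1, ∫_0^π sin²(nx) dx = ∫_0^π cos²(nx) dx = π/2; for n ≠ n', ∫_0^π sin(nx)sin(n'x) dx = ∫_0^π cos(nx)cos(n'x) dx = 0; and by product-to-sum, ∫_0^π sin(nx)cos(n'x) dx = ½∫_0^π [sin((n+n')x) + sin((n−n')x)] dx, which is 0 when n+n' is even and 2n/(n²−n'²) when n+n' is odd (it need not vanish on (0, π)).
  u² squared terms: (-5)²·∫cos(x)² dx = 25·π/2 = 25*π/2;  (-4)²·∫sin(2x)² dx = 16·π/2 = 8*π;  (-3)²·∫sin(3x)² dx = 9·π/2 = 9*π/2.
  u² cross terms: 2·(-5)·(-4)·∫cos(x)·sin(2x) dx = 40·(4/3) = 160/3;  2·(-5)·(-3)·∫cos(x)·sin(3x) dx = 30·(0) = 0;  2·(-4)·(-3)·∫sin(2x)·sin(3x) dx = 24·(0) = 0.
  So ∫_0^π u² dx = 25*π/2 + 8*π + 9*π/2 + 160/3 + 0 + 0 = 160/3 + 25*π.
  (u')² squared terms: (-9)²·∫cos(3x)² dx = 81·π/2 = 81*π/2;  (-8)²·∫cos(2x)² dx = 64·π/2 = 32*π;  (5)²·∫sin(x)² dx = 25·π/2 = 25*π/2.
  (u')² cross terms: 2·(-9)·(-8)·∫cos(3x)·cos(2x) dx = 144·(0) = 0;  2·(-9)·(5)·∫cos(3x)·sin(x) dx = -90·(0) = 0;  2·(-8)·(5)·∫cos(2x)·sin(x) dx = -80·(-2/3) = 160/3.
  So ∫_0^π (u')² dx = 81*π/2 + 32*π + 25*π/2 + 0 + 0 + 160/3 = 160/3 + 85*π.
||u||_{H^1}^2 = (160/3 + 25*π) + (160/3 + 85*π) = 320/3 + 110*π.


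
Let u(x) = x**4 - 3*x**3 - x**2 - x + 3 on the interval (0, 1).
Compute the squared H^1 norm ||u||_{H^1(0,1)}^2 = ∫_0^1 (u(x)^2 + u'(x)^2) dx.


||u||_{H^1}^2 = 30971/1260

The H^1 norm (squared) on an interval (0, L) is
  ||u||_{H^1}^2 = ∫_0^L u(x)^2 dx + ∫_0^L u'(x)^2 dx.
Compute u'(x) = 4*x**3 - 9*x**2 - 2*x - 1.
Then u(x)^2 = x**8 - 6*x**7 + 7*x**6 + 4*x**5 + 13*x**4 - 16*x**3 - 5*x**2 - 6*x + 9 and u'(x)^2 = 16*x**6 - 72*x**5 + 65*x**4 + 28*x**3 + 22*x**2 + 4*x + 1.
Integrate each monomial from 0 to 1 using ∫_0^1 c·x^n dx = c·1^(n+1)/(n+1):
  ∫_0^1 u(x)^2 dx = ∫_0^1 (x^8 - 6*x^7 + 7*x^6 + 4*x^5 + 13*x^4 - 16*x^3 - 5*x^2 - 6*x + 9) dx. Term by term:
    ∫_0^1 x^8 dx = 1/9;  ∫_0^1 -6*x^7 dx = -3/4;  ∫_0^1 7*x^6 dx = 1;
    ∫_0^1 4*x^5 dx = 2/3;  ∫_0^1 13*x^4 dx = 13/5;  ∫_0^1 -16*x^3 dx = -4;
    ∫_0^1 -5*x^2 dx = -5/3;  ∫_0^1 -6*x dx = -3;  ∫_0^1 9 dx = 9.
  Sum: 1/9 − 3/4 + 1 + 2/3 + 13/5 − 4 − 5/3 − 3 + 9 = 713/180.
  ∫_0^1 u'(x)^2 dx = ∫_0^1 (16*x^6 - 72*x^5 + 65*x^4 + 28*x^3 + 22*x^2 + 4*x + 1) dx. Term by term:
    ∫_0^1 16*x^6 dx = 16/7;  ∫_0^1 -72*x^5 dx = -12;  ∫_0^1 65*x^4 dx = 13;
    ∫_0^1 28*x^3 dx = 7;  ∫_0^1 22*x^2 dx = 22/3;  ∫_0^1 4*x dx = 2;
    ∫_0^1 1 dx = 1.
  Sum: 16/7 − 12 + 13 + 7 + 22/3 + 2 + 1 = 433/21.
Adding: ||u||_{H^1}^2 = 713/180 + 433/21 = 30971/1260.


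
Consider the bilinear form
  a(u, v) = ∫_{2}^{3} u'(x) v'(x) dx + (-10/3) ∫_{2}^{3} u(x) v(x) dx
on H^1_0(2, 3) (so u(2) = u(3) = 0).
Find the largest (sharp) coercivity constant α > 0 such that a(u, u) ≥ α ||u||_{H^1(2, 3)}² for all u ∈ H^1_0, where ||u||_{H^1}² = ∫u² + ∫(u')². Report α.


α = (-10/3 + π^2)/(1 + π^2)

Coercivity of a(·,·) on H^1_0(2, 3) means a(u, u) ≥ α ||u||_{H^1}² for every u ∈ H^1_0.
The interval has length L = 1, and Poincaré/coercivity depend only on L. Here a(u, u) = ∫(u')² + (-10/3)·∫u².
Here c = -10/3 < 0 with |c| < (π/L)² = π^2, so coercivity still holds. The condition a(u,u) ≥ α||u||_{H^1}² reads (1−α)∫(u')² ≥ (α−c)∫u². Any admissible α is ≤ 1 (rapidly oscillating u have ∫u²/∫(u')² → 0), and α = 1 would force 0 ≥ (1−c)∫u², impossible since c < 1; so 1−α > 0. By the sharp Poincaré inequality on H^1_0 of an interval of length L, ∫(u')² ≥ (π/L)²∫u² with equality for the first sine mode sin(π(x−x₀)/L) (x₀ the left endpoint), so the inequality holds for all u iff (1−α)(π/L)² ≥ α − c, i.e. α ≤ ((π/L)² + c)/((π/L)² + 1) = (1 + c(L/π)²)/(1 + (L/π)²). (Direct route, valid since c ≤ 0: Poincaré gives c∫u² ≥ c(L/π)²∫(u')², so a(u,u) ≥ (1 + c(L/π)²)∫(u')², while ||u||_{H^1}² ≤ (1 + (L/π)²)∫(u')²; dividing yields the same α.) With (π/L)² = π^2 and c = -10/3, the largest admissible constant is α = ((π/L)² + c)/((π/L)² + 1).
Simplifying, α = (-10/3 + π^2)/(1 + π^2).


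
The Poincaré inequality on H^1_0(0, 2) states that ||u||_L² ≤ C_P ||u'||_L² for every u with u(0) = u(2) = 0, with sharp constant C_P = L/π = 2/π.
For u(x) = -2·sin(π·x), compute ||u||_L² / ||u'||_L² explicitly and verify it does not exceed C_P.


||u||_L² / ||u'||_L² = 1/π < C_P = 2/π.

u(x) = -2·sin(π·x), so u'(x) = -2*π*cos(π*x).
Writing u(x) = A·sin(kπx/L) with A = -2 and k = 2, use ∫_0^L sin²(kπx/L) dx = L/2 and ∫_0^L cos²(kπx/L) dx = L/2.
u² = 4·sin²(π·x) and (u')² = 4*π^2·cos²(π·x), and each of sin², cos² integrates to L/2 = 1 over (0, 2).
∫_0^2 u² dx = 4, so ||u||_L² = 2.
∫_0^2 (u')² dx = 4*π^2, so ||u'||_L² = 2*π.
Ratio ||u||_L² / ||u'||_L² = 1/π.
Sharp Poincaré constant on H^1_0(0, 2) is C_P = L/π = 2/π, achieved by sin(π/2·x).
This is the k = 2 harmonic; the ratio L/(kπ) is strictly less than C_P = L/π, consistent with the sharp inequality ||u||_L² ≤ C_P ||u'||_L².


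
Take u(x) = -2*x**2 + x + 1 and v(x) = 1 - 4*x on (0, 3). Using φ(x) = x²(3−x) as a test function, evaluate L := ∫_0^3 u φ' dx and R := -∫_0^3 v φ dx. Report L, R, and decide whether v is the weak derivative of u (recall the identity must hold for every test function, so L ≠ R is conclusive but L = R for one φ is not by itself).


LHS = 837/20, RHS = 837/20. Yes, v = u' weakly.

u(x) = -2*x**2 + x + 1, classical derivative u'(x) = 1 - 4*x.
φ(x) = x²(3−x), so φ'(x) = 3*x*(2 - x).
Note φ(0) = φ(3) = 0, so the boundary term u·φ vanishes.
LHS = ∫_0^3 u(x) φ'(x) dx = ∫_0^3 (6*x^4 - 15*x^3 + 3*x^2 + 6*x) dx. Term by term:
  ∫_0^3 6*x^4 dx = 1458/5;  ∫_0^3 -15*x^3 dx = -1215/4;  ∫_0^3 3*x^2 dx = 27;
  ∫_0^3 6*x dx = 27.
Sum: 1458/5 − 1215/4 + 27 + 27 = 837/20.
So LHS = 837/20.
∫_0^3 v(x) φ(x) dx = ∫_0^3 (4*x^4 - 13*x^3 + 3*x^2) dx. Term by term:
  ∫_0^3 4*x^4 dx = 972/5;  ∫_0^3 -13*x^3 dx = -1053/4;  ∫_0^3 3*x^2 dx = 27.
Sum: 972/5 − 1053/4 + 27 = -837/20.
So RHS = -∫_0^3 v(x) φ(x) dx = 837/20.
LHS = RHS, so the identity holds for this test φ.
Moreover u is smooth here and v(x) = u'(x) = 1 - 4*x pointwise, so the identity holds for every test function. Hence v is the weak derivative of u.


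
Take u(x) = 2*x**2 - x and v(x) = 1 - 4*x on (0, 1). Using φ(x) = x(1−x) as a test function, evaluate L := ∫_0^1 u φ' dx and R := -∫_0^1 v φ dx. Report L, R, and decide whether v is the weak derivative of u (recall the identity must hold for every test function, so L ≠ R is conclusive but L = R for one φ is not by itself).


LHS = -1/6, RHS = 1/6. No, v is not the weak derivative of u.

u(x) = 2*x**2 - x, classical derivative u'(x) = 4*x - 1.
φ(x) = x(1−x), so φ'(x) = 1 - 2*x.
Note φ(0) = φ(1) = 0, so the boundary term u·φ vanishes.
LHS = ∫_0^1 u(x) φ'(x) dx = ∫_0^1 (-4*x^3 + 4*x^2 - x) dx. Term by term:
  ∫_0^1 -4*x^3 dx = -1;  ∫_0^1 4*x^2 dx = 4/3;  ∫_0^1 -x dx = -1/2.
Sum: -1 + 4/3 − 1/2 = -1/6.
So LHS = -1/6.
∫_0^1 v(x) φ(x) dx = ∫_0^1 (4*x^3 - 5*x^2 + x) dx. Term by term:
  ∫_0^1 4*x^3 dx = 1;  ∫_0^1 -5*x^2 dx = -5/3;  ∫_0^1 x dx = 1/2.
Sum: 1 − 5/3 + 1/2 = -1/6.
So RHS = -∫_0^1 v(x) φ(x) dx = 1/6.
LHS − RHS = -1/3 ≠ 0, so the identity fails.
(For a valid weak derivative the identity must hold for EVERY test function, in particular this one. The failure shows v is NOT the weak derivative of u.)
Correct weak derivative would be u'(x) = 4*x - 1.


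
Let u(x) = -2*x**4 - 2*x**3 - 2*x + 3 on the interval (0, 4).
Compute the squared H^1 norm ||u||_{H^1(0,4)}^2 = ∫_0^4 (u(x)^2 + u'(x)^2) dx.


||u||_{H^1}^2 = 132485084/315

The H^1 norm (squared) on an interval (0, L) is
  ||u||_{H^1}^2 = ∫_0^L u(x)^2 dx + ∫_0^L u'(x)^2 dx.
Compute u'(x) = -8*x**3 - 6*x**2 - 2.
Then u(x)^2 = 4*x**8 + 8*x**7 + 4*x**6 + 8*x**5 - 4*x**4 - 12*x**3 + 4*x**2 - 12*x + 9 and u'(x)^2 = 64*x**6 + 96*x**5 + 36*x**4 + 32*x**3 + 24*x**2 + 4.
Integrate each monomial from 0 to 4 using ∫_0^4 c·x^n dx = c·4^(n+1)/(n+1):
  ∫_0^4 u(x)^2 dx = ∫_0^4 (4*x^8 + 8*x^7 + 4*x^6 + 8*x^5 - 4*x^4 - 12*x^3 + 4*x^2 - 12*x + 9) dx. Term by term:
    ∫_0^4 4*x^8 dx = 1048576/9;  ∫_0^4 8*x^7 dx = 65536;  ∫_0^4 4*x^6 dx = 65536/7;
    ∫_0^4 8*x^5 dx = 16384/3;  ∫_0^4 -4*x^4 dx = -4096/5;  ∫_0^4 -12*x^3 dx = -768;
    ∫_0^4 4*x^2 dx = 256/3;  ∫_0^4 -12*x dx = -96;  ∫_0^4 9 dx = 36.
  Sum: 1048576/9 + 65536 + 65536/7 + 16384/3 − 4096/5 − 768 + 256/3 − 96 + 36 = 61521452/315.
  ∫_0^4 u'(x)^2 dx = ∫_0^4 (64*x^6 + 96*x^5 + 36*x^4 + 32*x^3 + 24*x^2 + 4) dx. Term by term:
    ∫_0^4 64*x^6 dx = 1048576/7;  ∫_0^4 96*x^5 dx = 65536;  ∫_0^4 36*x^4 dx = 36864/5;
    ∫_0^4 32*x^3 dx = 2048;  ∫_0^4 24*x^2 dx = 512;  ∫_0^4 4 dx = 16.
  Sum: 1048576/7 + 65536 + 36864/5 + 2048 + 512 + 16 = 7884848/35.
Adding: ||u||_{H^1}^2 = 61521452/315 + 7884848/35 = 132485084/315.


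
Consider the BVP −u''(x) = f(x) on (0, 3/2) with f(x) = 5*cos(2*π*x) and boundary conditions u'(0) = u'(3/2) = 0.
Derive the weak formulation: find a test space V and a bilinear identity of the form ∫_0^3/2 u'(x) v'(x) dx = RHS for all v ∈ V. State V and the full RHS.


V = H^1(0, 3/2) (no boundary constraint on v; u is determined up to an additive constant); weak form: ∫_0^3/2 u'v' dx = ∫_0^3/2 (5*cos(2*π*x)) v dx for all v ∈ V.

Multiply both sides by a test function v and integrate from 0 to 3/2:
  ∫_0^3/2 −u''(x) v(x) dx = ∫_0^3/2 f(x) v(x) dx.
Integrate the LHS by parts once:
  ∫_0^3/2 −u'' v dx = −[u'(x) v(x)]_0^3/2 + ∫_0^3/2 u'(x) v'(x) dx.
Thus ∫_0^3/2 u'(x) v'(x) dx = ∫_0^3/2 f(x) v(x) dx + [u'(x) v(x)]_0^3/2.
Choose V so that boundary terms are either known or forced to vanish.
u has homogeneous Neumann: u'(0) = u'(3/2) = 0. So [u' v]_0^3/2 = 0·v(3/2) − 0·v(0) = 0 for any v; take V = H^1(0, 3/2).
Weak formulation: find u (satisfying any essential BC) such that ∫_0^3/2 u'(x) v'(x) dx = ∫_0^3/2 f v dx for all v ∈ V (homogeneous Neumann, so boundary terms vanish).
Substituting f(x) = 5*cos(2*π*x), the right-hand side is ∫_0^3/2 (5*cos(2*π*x)) v dx.
Compatibility check (pure Neumann): taking v ≡ 1 ∈ V gives 0 = ∫_0^3/2 f dx + (0) − (0), i.e. ∫_0^3/2 f dx must equal u'(0) − u'(3/2) = 0. Indeed ∫_0^3/2 (5*cos(2*π*x)) dx = 0, so the data are compatible. The solution is then unique only up to an additive constant (fix it e.g. by requiring ∫_0^3/2 u dx = 0).


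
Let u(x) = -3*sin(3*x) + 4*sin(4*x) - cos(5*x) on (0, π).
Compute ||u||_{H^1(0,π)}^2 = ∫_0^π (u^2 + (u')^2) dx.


||u||_{H^1(0,π)}^2 = 1664/9 + 194*π

u'(x) = 5*sin(5*x) - 9*cos(3*x) + 16*cos(4*x).
Expand u² and (u')² and integrate term by term on (0, π), using: for integers n ≥ 1, ∫_0^π sin²(nx) dx = ∫_0^π cos²(nx) dx = π/2; for n ≠ n', ∫_0^π sin(nx)sin(n'x) dx = ∫_0^π cos(nx)cos(n'x) dx = 0; and by product-to-sum, ∫_0^π sin(nx)cos(n'x) dx = ½∫_0^π [sin((n+n')x) + sin((n−n')x)] dx, which is 0 when n+n' is even and 2n/(n²−n'²) when n+n' is odd (it need not vanish on (0, π)).
  u² squared terms: (-1)²·∫cos(5x)² dx = 1·π/2 = π/2;  (-3)²·∫sin(3x)² dx = 9·π/2 = 9*π/2;  (4)²·∫sin(4x)² dx = 16·π/2 = 8*π.
  u² cross terms: 2·(-1)·(-3)·∫cos(5x)·sin(3x) dx = 6·(0) = 0;  2·(-1)·(4)·∫cos(5x)·sin(4x) dx = -8·(-8/9) = 64/9;  2·(-3)·(4)·∫sin(3x)·sin(4x) dx = -24·(0) = 0.
  So ∫_0^π u² dx = π/2 + 9*π/2 + 8*π + 0 + 64/9 + 0 = 64/9 + 13*π.
  (u')² squared terms: (-9)²·∫cos(3x)² dx = 81·π/2 = 81*π/2;  (5)²·∫sin(5x)² dx = 25·π/2 = 25*π/2;  (16)²·∫cos(4x)² dx = 256·π/2 = 128*π.
  (u')² cross terms: 2·(-9)·(5)·∫cos(3x)·sin(5x) dx = -90·(0) = 0;  2·(-9)·(16)·∫cos(3x)·cos(4x) dx = -288·(0) = 0;  2·(5)·(16)·∫sin(5x)·cos(4x) dx = 160·(10/9) = 1600/9.
  So ∫_0^π (u')² dx = 81*π/2 + 25*π/2 + 128*π + 0 + 0 + 1600/9 = 1600/9 + 181*π.
||u||_{H^1}^2 = (64/9 + 13*π) + (1600/9 + 181*π) = 1664/9 + 194*π.


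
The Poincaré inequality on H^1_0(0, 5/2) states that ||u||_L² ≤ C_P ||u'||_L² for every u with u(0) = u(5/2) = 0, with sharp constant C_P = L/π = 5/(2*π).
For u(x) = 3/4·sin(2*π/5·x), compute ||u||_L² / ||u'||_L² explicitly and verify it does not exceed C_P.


||u||_L² / ||u'||_L² = 5/(2*π) = C_P.

u(x) = 3/4·sin(2*π/5·x), so u'(x) = 3*π*cos(2*π*x/5)/10.
Writing u(x) = A·sin(kπx/L) with A = 3/4 and k = 1, use ∫_0^L sin²(kπx/L) dx = L/2 and ∫_0^L cos²(kπx/L) dx = L/2.
u² = 9/16·sin²(2*π/5·x) and (u')² = 9*π^2/100·cos²(2*π/5·x), and each of sin², cos² integrates to L/2 = 5/4 over (0, 5/2).
∫_0^5/2 u² dx = 45/64, so ||u||_L² = 3*sqrt(5)/8.
∫_0^5/2 (u')² dx = 9*π^2/80, so ||u'||_L² = 3*sqrt(5)*π/20.
Ratio ||u||_L² / ||u'||_L² = 5/(2*π).
Sharp Poincaré constant on H^1_0(0, 5/2) is C_P = L/π = 5/(2*π), achieved by sin(2*π/5·x).
This is the k = 1 eigenfunction (up to amplitude), so the ratio equals the sharp Poincaré constant exactly.


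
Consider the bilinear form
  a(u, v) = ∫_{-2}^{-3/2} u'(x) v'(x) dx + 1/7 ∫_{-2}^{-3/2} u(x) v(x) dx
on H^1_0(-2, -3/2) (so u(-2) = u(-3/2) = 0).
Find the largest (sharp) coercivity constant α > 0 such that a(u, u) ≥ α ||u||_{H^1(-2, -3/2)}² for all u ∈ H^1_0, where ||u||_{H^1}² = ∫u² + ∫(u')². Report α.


α = (1 + 28*π^2)/(7*(1 + 4*π^2))

Coercivity of a(·,·) on H^1_0(-2, -3/2) means a(u, u) ≥ α ||u||_{H^1}² for every u ∈ H^1_0.
The interval has length L = 1/2, and Poincaré/coercivity depend only on L. Here a(u, u) = ∫(u')² + (1/7)·∫u².
Here 0 < c = 1/7 < 1. The condition a(u,u) ≥ α||u||_{H^1}² reads (1−α)∫(u')² ≥ (α−c)∫u². Any admissible α is ≤ 1 (rapidly oscillating u have ∫u²/∫(u')² → 0), and α = 1 would force 0 ≥ (1−c)∫u², impossible since c < 1; so 1−α > 0. By the sharp Poincaré inequality on H^1_0 of an interval of length L, ∫(u')² ≥ (π/L)²∫u² with equality for the first sine mode sin(π(x−x₀)/L) (x₀ the left endpoint), so the inequality holds for all u iff (1−α)(π/L)² ≥ α − c, i.e. α ≤ ((π/L)² + c)/((π/L)² + 1) = (1 + c(L/π)²)/(1 + (L/π)²). With (π/L)² = 4*π^2 and c = 1/7, the largest admissible constant is α = ((π/L)² + c)/((π/L)² + 1).
Simplifying, α = (1 + 28*π^2)/(7*(1 + 4*π^2)).


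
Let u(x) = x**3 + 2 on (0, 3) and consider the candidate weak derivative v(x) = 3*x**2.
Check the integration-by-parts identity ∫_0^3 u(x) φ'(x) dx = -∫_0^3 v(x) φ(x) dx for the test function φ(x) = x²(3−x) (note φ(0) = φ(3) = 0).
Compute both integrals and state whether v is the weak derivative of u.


LHS = -729/10, RHS = -729/10. Yes, v = u' weakly.

u(x) = x**3 + 2, classical derivative u'(x) = 3*x**2.
φ(x) = x²(3−x), so φ'(x) = 3*x*(2 - x).
Note φ(0) = φ(3) = 0, so the boundary term u·φ vanishes.
LHS = ∫_0^3 u(x) φ'(x) dx = ∫_0^3 (-3*x^5 + 6*x^4 - 6*x^2 + 12*x) dx. Term by term:
  ∫_0^3 -3*x^5 dx = -729/2;  ∫_0^3 6*x^4 dx = 1458/5;  ∫_0^3 -6*x^2 dx = -54;
  ∫_0^3 12*x dx = 54.
Sum: -729/2 + 1458/5 − 54 + 54 = -729/10.
So LHS = -729/10.
∫_0^3 v(x) φ(x) dx = ∫_0^3 (-3*x^5 + 9*x^4) dx. Term by term:
  ∫_0^3 -3*x^5 dx = -729/2;  ∫_0^3 9*x^4 dx = 2187/5.
Sum: -729/2 + 2187/5 = 729/10.
So RHS = -∫_0^3 v(x) φ(x) dx = -729/10.
LHS = RHS, so the identity holds for this test φ.
Moreover u is smooth here and v(x) = u'(x) = 3*x**2 pointwise, so the identity holds for every test function. Hence v is the weak derivative of u.


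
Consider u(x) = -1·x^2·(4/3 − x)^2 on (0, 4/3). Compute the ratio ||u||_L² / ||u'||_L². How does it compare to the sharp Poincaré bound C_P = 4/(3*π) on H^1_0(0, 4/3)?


||u||_L² / ||u'||_L² = 2*sqrt(3)/9 < C_P = 4/(3*π).

u(x) = -1·x^2·(4/3 − x)^2, so u'(x) = 4*x*(-9*x^2 + 18*x - 8)/9.
u(x) = -1·x^2·(4/3 − x)^2 vanishes at x = 0 and x = 4/3, so u ∈ H^1_0(0, 4/3). Differentiate via the product rule and integrate the resulting polynomials term by term.
  ∫_0^4/3 u² dx = ∫_0^4/3 (x^8 - 16*x^7/3 + 32*x^6/3 - 256*x^5/27 + 256*x^4/81) dx. Term by term:
    ∫_0^4/3 x^8 dx = 262144/177147;  ∫_0^4/3 -16*x^7/3 dx = -131072/19683;  ∫_0^4/3 32*x^6/3 dx = 524288/45927;
    ∫_0^4/3 -256*x^5/27 dx = -524288/59049;  ∫_0^4/3 256*x^4/81 dx = 262144/98415.
  Sum: 262144/177147 − 131072/19683 + 524288/45927 − 524288/59049 + 262144/98415 = 131072/6200145.
  ∫_0^4/3 (u')² dx = ∫_0^4/3 (16*x^6 - 64*x^5 + 832*x^4/9 - 512*x^3/9 + 1024*x^2/81) dx. Term by term:
    ∫_0^4/3 16*x^6 dx = 262144/15309;  ∫_0^4/3 -64*x^5 dx = -131072/2187;  ∫_0^4/3 832*x^4/9 dx = 851968/10935;
    ∫_0^4/3 -512*x^3/9 dx = -32768/729;  ∫_0^4/3 1024*x^2/81 dx = 65536/6561.
  Sum: 262144/15309 − 131072/2187 + 851968/10935 − 32768/729 + 65536/6561 = 32768/229635.
∫_0^4/3 u² dx = 131072/6200145, so ||u||_L² = 256*sqrt(210)/25515.
∫_0^4/3 (u')² dx = 32768/229635, so ||u'||_L² = 128*sqrt(70)/2835.
Ratio ||u||_L² / ||u'||_L² = 2*sqrt(3)/9.
Sharp Poincaré constant on H^1_0(0, 4/3) is C_P = L/π = 4/(3*π), achieved by sin(3*π/4·x).
A polynomial bump cannot attain the sharp Poincaré constant (only the first sine eigenfunction does), so the ratio is strictly less than C_P, consistent with ||u||_L² ≤ C_P ||u'||_L².


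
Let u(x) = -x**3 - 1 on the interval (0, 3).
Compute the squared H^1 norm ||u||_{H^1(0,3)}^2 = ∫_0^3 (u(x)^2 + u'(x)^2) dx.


||u||_{H^1}^2 = 55533/70

The H^1 norm (squared) on an interval (0, L) is
  ||u||_{H^1}^2 = ∫_0^L u(x)^2 dx + ∫_0^L u'(x)^2 dx.
Compute u'(x) = -3*x**2.
Then u(x)^2 = x**6 + 2*x**3 + 1 and u'(x)^2 = 9*x**4.
Integrate each monomial from 0 to 3 using ∫_0^3 c·x^n dx = c·3^(n+1)/(n+1):
  ∫_0^3 u(x)^2 dx = ∫_0^3 (x^6 + 2*x^3 + 1) dx. Term by term:
    ∫_0^3 x^6 dx = 2187/7;  ∫_0^3 2*x^3 dx = 81/2;  ∫_0^3 1 dx = 3.
  Sum: 2187/7 + 81/2 + 3 = 4983/14.
  ∫_0^3 u'(x)^2 dx = ∫_0^3 (9*x^4) dx. Term by term:
    ∫_0^3 9*x^4 dx = 2187/5.
Adding: ||u||_{H^1}^2 = 4983/14 + 2187/5 = 55533/70.


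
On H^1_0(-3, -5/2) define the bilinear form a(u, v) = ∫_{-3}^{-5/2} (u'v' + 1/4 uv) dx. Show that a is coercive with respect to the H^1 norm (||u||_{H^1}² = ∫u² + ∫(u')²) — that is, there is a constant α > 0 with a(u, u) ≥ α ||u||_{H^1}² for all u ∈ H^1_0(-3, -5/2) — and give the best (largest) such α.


α = (1 + 16*π^2)/(4*(1 + 4*π^2))

Coercivity of a(·,·) on H^1_0(-3, -5/2) means a(u, u) ≥ α ||u||_{H^1}² for every u ∈ H^1_0.
The interval has length L = 1/2, and Poincaré/coercivity depend only on L. Here a(u, u) = ∫(u')² + (1/4)·∫u².
Here 0 < c = 1/4 < 1. The condition a(u,u) ≥ α||u||_{H^1}² reads (1−α)∫(u')² ≥ (α−c)∫u². Any admissible α is ≤ 1 (rapidly oscillating u have ∫u²/∫(u')² → 0), and α = 1 would force 0 ≥ (1−c)∫u², impossible since c < 1; so 1−α > 0. By the sharp Poincaré inequality on H^1_0 of an interval of length L, ∫(u')² ≥ (π/L)²∫u² with equality for the first sine mode sin(π(x−x₀)/L) (x₀ the left endpoint), so the inequality holds for all u iff (1−α)(π/L)² ≥ α − c, i.e. α ≤ ((π/L)² + c)/((π/L)² + 1) = (1 + c(L/π)²)/(1 + (L/π)²). With (π/L)² = 4*π^2 and c = 1/4, the largest admissible constant is α = ((π/L)² + c)/((π/L)² + 1).
Simplifying, α = (1 + 16*π^2)/(4*(1 + 4*π^2)).


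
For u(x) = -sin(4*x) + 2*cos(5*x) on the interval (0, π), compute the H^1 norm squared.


||u||_{H^1(0,π)}^2 = 832/9 + 121*π/2

u'(x) = -10*sin(5*x) - 4*cos(4*x).
Expand u² and (u')² and integrate term by term on (0, π), using: for integers n ≥ 1, ∫_0^π sin²(nx) dx = ∫_0^π cos²(nx) dx = π/2; for n ≠ n', ∫_0^π sin(nx)sin(n'x) dx = ∫_0^π cos(nx)cos(n'x) dx = 0; and by product-to-sum, ∫_0^π sin(nx)cos(n'x) dx = ½∫_0^π [sin((n+n')x) + sin((n−n')x)] dx, which is 0 when n+n' is even and 2n/(n²−n'²) when n+n' is odd (it need not vanish on (0, π)).
  u² squared terms: (-1)²·∫sin(4x)² dx = 1·π/2 = π/2;  (2)²·∫cos(5x)² dx = 4·π/2 = 2*π.
  u² cross terms: 2·(-1)·(2)·∫sin(4x)·cos(5x) dx = -4·(-8/9) = 32/9.
  So ∫_0^π u² dx = π/2 + 2*π + 32/9 = 32/9 + 5*π/2.
  (u')² squared terms: (-10)²·∫sin(5x)² dx = 100·π/2 = 50*π;  (-4)²·∫cos(4x)² dx = 16·π/2 = 8*π.
  (u')² cross terms: 2·(-10)·(-4)·∫sin(5x)·cos(4x) dx = 80·(10/9) = 800/9.
  So ∫_0^π (u')² dx = 50*π + 8*π + 800/9 = 800/9 + 58*π.
||u||_{H^1}^2 = (32/9 + 5*π/2) + (800/9 + 58*π) = 832/9 + 121*π/2.


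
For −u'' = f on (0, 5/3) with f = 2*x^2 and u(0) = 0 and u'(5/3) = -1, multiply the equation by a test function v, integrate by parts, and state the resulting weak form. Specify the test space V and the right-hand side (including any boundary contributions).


V = {v ∈ H^1(0, 5/3) : v(0) = 0} (test functions vanish at x = 0 where u is specified); weak form: ∫_0^5/3 u'v' dx = ∫_0^5/3 (2*x^2) v dx − v(5/3) for all v ∈ V.

Multiply both sides by a test function v and integrate from 0 to 5/3:
  ∫_0^5/3 −u''(x) v(x) dx = ∫_0^5/3 f(x) v(x) dx.
Integrate the LHS by parts once:
  ∫_0^5/3 −u'' v dx = −[u'(x) v(x)]_0^5/3 + ∫_0^5/3 u'(x) v'(x) dx.
Thus ∫_0^5/3 u'(x) v'(x) dx = ∫_0^5/3 f(x) v(x) dx + [u'(x) v(x)]_0^5/3.
Choose V so that boundary terms are either known or forced to vanish.
Mixed BC: u(0) = 0 (Dirichlet) and u'(5/3) = -1 (Neumann). Define V = {v ∈ H^1(0, 5/3) : v(0) = 0}. Then [u' v]_0^5/3 = u'(5/3)·v(5/3) − u'(0)·0 = − v(5/3).
Weak formulation: find u (satisfying any essential BC) such that ∫_0^5/3 u'(x) v'(x) dx = ∫_0^5/3 f v dx − v(5/3) for all v ∈ V (Dirichlet at 0 absorbed into V; Neumann datum at x = 5/3 contributes the boundary term).
Substituting f(x) = 2*x^2, the right-hand side is ∫_0^5/3 (2*x^2) v dx − v(5/3).


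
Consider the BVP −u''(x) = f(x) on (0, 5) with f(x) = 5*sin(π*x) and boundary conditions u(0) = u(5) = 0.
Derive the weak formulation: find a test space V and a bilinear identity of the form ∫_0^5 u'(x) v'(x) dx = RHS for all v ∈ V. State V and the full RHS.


V = H^1_0(0, 5) (so v(0) = v(5) = 0); weak form: ∫_0^5 u'v' dx = ∫_0^5 (5*sin(π*x)) v dx for all v ∈ V.

Multiply both sides by a test function v and integrate from 0 to 5:
  ∫_0^5 −u''(x) v(x) dx = ∫_0^5 f(x) v(x) dx.
Integrate the LHS by parts once:
  ∫_0^5 −u'' v dx = −[u'(x) v(x)]_0^5 + ∫_0^5 u'(x) v'(x) dx.
Thus ∫_0^5 u'(x) v'(x) dx = ∫_0^5 f(x) v(x) dx + [u'(x) v(x)]_0^5.
Choose V so that boundary terms are either known or forced to vanish.
u is Dirichlet: u(0) = u(5) = 0. Let V = H^1_0(0, 5); then v(0) = v(5) = 0, and [u' v]_0^5 = 0.
Weak formulation: find u (satisfying any essential BC) such that ∫_0^5 u'(x) v'(x) dx = ∫_0^5 f v dx for all v ∈ V.
Substituting f(x) = 5*sin(π*x), the right-hand side is ∫_0^5 (5*sin(π*x)) v dx.


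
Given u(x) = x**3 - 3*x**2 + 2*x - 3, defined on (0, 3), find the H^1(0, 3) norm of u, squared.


||u||_{H^1}^2 = 4629/70

The H^1 norm (squared) on an interval (0, L) is
  ||u||_{H^1}^2 = ∫_0^L u(x)^2 dx + ∫_0^L u'(x)^2 dx.
Compute u'(x) = 3*x**2 - 6*x + 2.
Then u(x)^2 = x**6 - 6*x**5 + 13*x**4 - 18*x**3 + 22*x**2 - 12*x + 9 and u'(x)^2 = 9*x**4 - 36*x**3 + 48*x**2 - 24*x + 4.
Integrate each monomial from 0 to 3 using ∫_0^3 c·x^n dx = c·3^(n+1)/(n+1):
  ∫_0^3 u(x)^2 dx = ∫_0^3 (x^6 - 6*x^5 + 13*x^4 - 18*x^3 + 22*x^2 - 12*x + 9) dx. Term by term:
    ∫_0^3 x^6 dx = 2187/7;  ∫_0^3 -6*x^5 dx = -729;  ∫_0^3 13*x^4 dx = 3159/5;
    ∫_0^3 -18*x^3 dx = -729/2;  ∫_0^3 22*x^2 dx = 198;  ∫_0^3 -12*x dx = -54;
    ∫_0^3 9 dx = 27.
  Sum: 2187/7 − 729 + 3159/5 − 729/2 + 198 − 54 + 27 = 1521/70.
  ∫_0^3 u'(x)^2 dx = ∫_0^3 (9*x^4 - 36*x^3 + 48*x^2 - 24*x + 4) dx. Term by term:
    ∫_0^3 9*x^4 dx = 2187/5;  ∫_0^3 -36*x^3 dx = -729;  ∫_0^3 48*x^2 dx = 432;
    ∫_0^3 -24*x dx = -108;  ∫_0^3 4 dx = 12.
  Sum: 2187/5 − 729 + 432 − 108 + 12 = 222/5.
Adding: ||u||_{H^1}^2 = 1521/70 + 222/5 = 4629/70.


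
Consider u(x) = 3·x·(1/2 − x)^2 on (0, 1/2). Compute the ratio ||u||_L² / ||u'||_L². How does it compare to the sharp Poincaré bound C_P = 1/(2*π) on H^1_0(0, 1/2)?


||u||_L² / ||u'||_L² = sqrt(14)/28 < C_P = 1/(2*π).

u(x) = 3·x·(1/2 − x)^2, so u'(x) = 9*x^2 - 6*x + 3/4.
u(x) = 3·x·(1/2 − x)^2 vanishes at x = 0 and x = 1/2, so u ∈ H^1_0(0, 1/2). Differentiate via the product rule and integrate the resulting polynomials term by term.
  ∫_0^1/2 u² dx = ∫_0^1/2 (9*x^6 - 18*x^5 + 27*x^4/2 - 9*x^3/2 + 9*x^2/16) dx. Term by term:
    ∫_0^1/2 9*x^6 dx = 9/896;  ∫_0^1/2 -18*x^5 dx = -3/64;  ∫_0^1/2 27*x^4/2 dx = 27/320;
    ∫_0^1/2 -9*x^3/2 dx = -9/128;  ∫_0^1/2 9*x^2/16 dx = 3/128.
  Sum: 9/896 − 3/64 + 27/320 − 9/128 + 3/128 = 3/4480.
  ∫_0^1/2 (u')² dx = ∫_0^1/2 (81*x^4 - 108*x^3 + 99*x^2/2 - 9*x + 9/16) dx. Term by term:
    ∫_0^1/2 81*x^4 dx = 81/160;  ∫_0^1/2 -108*x^3 dx = -27/16;  ∫_0^1/2 99*x^2/2 dx = 33/16;
    ∫_0^1/2 -9*x dx = -9/8;  ∫_0^1/2 9/16 dx = 9/32.
  Sum: 81/160 − 27/16 + 33/16 − 9/8 + 9/32 = 3/80.
∫_0^1/2 u² dx = 3/4480, so ||u||_L² = sqrt(210)/560.
∫_0^1/2 (u')² dx = 3/80, so ||u'||_L² = sqrt(15)/20.
Ratio ||u||_L² / ||u'||_L² = sqrt(14)/28.
Sharp Poincaré constant on H^1_0(0, 1/2) is C_P = L/π = 1/(2*π), achieved by sin(2*π·x).
A polynomial bump cannot attain the sharp Poincaré constant (only the first sine eigenfunction does), so the ratio is strictly less than C_P, consistent with ||u||_L² ≤ C_P ||u'||_L².


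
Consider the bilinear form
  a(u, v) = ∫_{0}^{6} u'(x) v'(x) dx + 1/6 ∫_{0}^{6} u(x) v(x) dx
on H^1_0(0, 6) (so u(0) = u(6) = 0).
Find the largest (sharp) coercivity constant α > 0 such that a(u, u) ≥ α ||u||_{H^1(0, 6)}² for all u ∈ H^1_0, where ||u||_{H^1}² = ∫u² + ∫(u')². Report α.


α = (6 + π^2)/(π^2 + 36)

Coercivity of a(·,·) on H^1_0(0, 6) means a(u, u) ≥ α ||u||_{H^1}² for every u ∈ H^1_0.
The interval has length L = 6, and Poincaré/coercivity depend only on L. Here a(u, u) = ∫(u')² + (1/6)·∫u².
Here 0 < c = 1/6 < 1. The condition a(u,u) ≥ α||u||_{H^1}² reads (1−α)∫(u')² ≥ (α−c)∫u². Any admissible α is ≤ 1 (rapidly oscillating u have ∫u²/∫(u')² → 0), and α = 1 would force 0 ≥ (1−c)∫u², impossible since c < 1; so 1−α > 0. By the sharp Poincaré inequality on H^1_0 of an interval of length L, ∫(u')² ≥ (π/L)²∫u² with equality for the first sine mode sin(π(x−x₀)/L) (x₀ the left endpoint), so the inequality holds for all u iff (1−α)(π/L)² ≥ α − c, i.e. α ≤ ((π/L)² + c)/((π/L)² + 1) = (1 + c(L/π)²)/(1 + (L/π)²). With (π/L)² = π^2/36 and c = 1/6, the largest admissible constant is α = ((π/L)² + c)/((π/L)² + 1).
Simplifying, α = (6 + π^2)/(π^2 + 36).
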